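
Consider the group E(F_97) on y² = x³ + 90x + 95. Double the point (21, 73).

(30, 4)

tangent at (21, 73): λ = (3·21² + 90)/(2·73) ≡ 55/49. 49⁻¹ ≡ 2 (mod 97) since 49·2 = 98 ≡ 1, so λ ≡ 55·2 ≡ 13.
  x = λ² - 21 - 21 = 169 - 42 ≡ 30; y = λ·(21 - 30) - 73 ≡ 4. → (30, 4)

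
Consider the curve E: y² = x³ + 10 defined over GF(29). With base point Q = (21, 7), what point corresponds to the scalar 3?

Repeated addition: build up to 3Q.
2Q: tangent at (21, 7): λ = (3·21² + 0)/(2·7) ≡ 18/14. 14⁻¹ ≡ 27 (mod 29) since 14·27 = 378 ≡ 1, so λ ≡ 18·27 ≡ 22.
  x = λ² - 21 - 21 = 484 - 42 ≡ 7; y = λ·(21 - 7) - 7 ≡ 11. → (7, 11)
3Q: (7, 11) + (21, 7). λ = (7 - 11)/(21 - 7) ≡ 25/14 mod 29. 14⁻¹ ≡ 27 (mod 29), so λ ≡ 8.
  x = λ² - 7 - 21 = 64 - 28 ≡ 7; y = λ·(7 - 7) - 11 ≡ 18. → (7, 18)

(7, 18)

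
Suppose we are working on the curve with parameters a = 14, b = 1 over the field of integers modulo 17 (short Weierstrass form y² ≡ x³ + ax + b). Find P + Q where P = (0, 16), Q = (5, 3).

(0, 16) + (5, 3). λ = (3 - 16)/(5 - 0) ≡ 4/5 mod 17. 5⁻¹ ≡ 7 (mod 17) since 5·7 = 35 ≡ 1, so λ ≡ 11.
  x = λ² - 0 - 5 = 121 - 5 ≡ 14; y = λ·(0 - 14) - 16 ≡ 0. → (14, 0)

(14, 0)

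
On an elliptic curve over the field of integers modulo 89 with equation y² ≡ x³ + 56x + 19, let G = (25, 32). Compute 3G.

(19, 56)

Repeated addition: build up to 3G.
2G: tangent at (25, 32): λ = (3·25² + 56)/(2·32) ≡ 62/64. 64⁻¹ ≡ 32 (mod 89), so λ ≡ 62·32 ≡ 26.
  x = λ² - 25 - 25 = 676 - 50 ≡ 3; y = λ·(25 - 3) - 32 ≡ 6. → (3, 6)
3G: (3, 6) + (25, 32). λ = (32 - 6)/(25 - 3) ≡ 26/22 mod 89. 22⁻¹ ≡ 85 (mod 89), so λ ≡ 74.
  x = λ² - 3 - 25 = 5476 - 28 ≡ 19; y = λ·(3 - 19) - 6 ≡ 56. → (19, 56)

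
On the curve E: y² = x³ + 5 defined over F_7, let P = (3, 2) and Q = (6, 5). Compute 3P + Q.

(3, 5)

First 3P:
Repeated addition: build up to 3P.
2P: tangent at (3, 2): λ = (3·3² + 0)/(2·2) ≡ 6/4. 4⁻¹ ≡ 2 (mod 7) since 4·2 = 8 ≡ 1, so λ ≡ 6·2 ≡ 5.
  x = λ² - 3 - 3 = 25 - 6 ≡ 5; y = λ·(3 - 5) - 2 ≡ 2. → (5, 2)
3P: (5, 2) + (3, 2). λ = (2 - 2)/(3 - 5) ≡ 0/5 mod 7. 5⁻¹ ≡ 3 (mod 7), so λ ≡ 0.
  x = λ² - 5 - 3 = 0 - 8 ≡ 6; y = λ·(5 - 6) - 2 ≡ 5. → (6, 5)
3P = (6, 5).
Finally 3P + Q:
tangent at (6, 5): λ = (3·6² + 0)/(2·5) ≡ 3/3. 3⁻¹ ≡ 5 (mod 7), so λ ≡ 3·5 ≡ 1.
  x = λ² - 6 - 6 = 1 - 12 ≡ 3; y = λ·(6 - 3) - 5 ≡ 5. → (3, 5)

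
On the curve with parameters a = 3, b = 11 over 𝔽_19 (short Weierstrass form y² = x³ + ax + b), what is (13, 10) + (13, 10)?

(2, 14)

tangent at (13, 10): λ = (3·13² + 3)/(2·10) ≡ 16/1. 1⁻¹ ≡ 1 (mod 19) since 1·1 = 1 ≡ 1, so λ ≡ 16·1 ≡ 16.
  x = λ² - 13 - 13 = 256 - 26 ≡ 2; y = λ·(13 - 2) - 10 ≡ 14. → (2, 14)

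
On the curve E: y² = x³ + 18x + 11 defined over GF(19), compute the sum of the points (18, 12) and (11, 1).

(1, 12)

(18, 12) + (11, 1). λ = (1 - 12)/(11 - 18) ≡ 8/12 mod 19. 12⁻¹ ≡ 8 (mod 19), so λ ≡ 7.
  x = λ² - 18 - 11 = 49 - 29 ≡ 1; y = λ·(18 - 1) - 12 ≡ 12. → (1, 12)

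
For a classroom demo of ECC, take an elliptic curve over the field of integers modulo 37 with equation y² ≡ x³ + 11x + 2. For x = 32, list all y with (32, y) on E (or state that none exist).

9, 28

x³ + 11x + 2 = 33122 ≡ 7 (mod 37).
Square roots of 7 mod 37: 9 and 28 (since 9² = 81 ≡ 7).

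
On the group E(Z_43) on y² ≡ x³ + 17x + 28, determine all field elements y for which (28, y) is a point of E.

x³ + 17x + 28 = 22456 ≡ 10 (mod 43).
Square roots of 10 mod 43: 15 and 28 (since 15² = 225 ≡ 10).

15, 28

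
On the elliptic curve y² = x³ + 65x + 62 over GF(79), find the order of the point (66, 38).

2P: tangent at (66, 38): λ = (3·66² + 65)/(2·38) ≡ 19/76. 76⁻¹ ≡ 26 (mod 79) since 76·26 = 1976 ≡ 1, so λ ≡ 19·26 ≡ 20.
  x = λ² - 66 - 66 = 400 - 132 ≡ 31; y = λ·(66 - 31) - 38 ≡ 30. → (31, 30)
3P: (31, 30) + (66, 38). λ = (38 - 30)/(66 - 31) ≡ 8/35 mod 79. 35⁻¹ ≡ 70 (mod 79) since 35·70 = 2450 ≡ 1, so λ ≡ 7.
  x = λ² - 31 - 66 = 49 - 97 ≡ 31; y = λ·(31 - 31) - 30 ≡ 49. → (31, 49)
4P: (31, 49) + (66, 38). λ = (38 - 49)/(66 - 31) ≡ 68/35 mod 79. 35⁻¹ ≡ 70 (mod 79) since 35·70 = 2450 ≡ 1, so λ ≡ 20.
  x = λ² - 31 - 66 = 400 - 97 ≡ 66; y = λ·(31 - 66) - 49 ≡ 41. → (66, 41)
5P: (66, 41) + (66, 38): same x and y₁ ≡ -y₂, so the sum is 𝒪.
5P = 𝒪, so the order is 5.

5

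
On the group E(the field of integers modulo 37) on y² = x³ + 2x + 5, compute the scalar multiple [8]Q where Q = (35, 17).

(35, 17)

Repeated addition: build up to 8Q.
2Q: tangent at (35, 17): λ = (3·35² + 2)/(2·17) ≡ 14/34. 34⁻¹ ≡ 12 (mod 37), so λ ≡ 14·12 ≡ 20.
  x = λ² - 35 - 35 = 400 - 70 ≡ 34; y = λ·(35 - 34) - 17 ≡ 3. → (34, 3)
3Q: (34, 3) + (35, 17). λ = (17 - 3)/(35 - 34) ≡ 14/1 mod 37. 1⁻¹ ≡ 1 (mod 37) since 1·1 = 1 ≡ 1, so λ ≡ 14.
  x = λ² - 34 - 35 = 196 - 69 ≡ 16; y = λ·(34 - 16) - 3 ≡ 27. → (16, 27)
4Q: (16, 27) + (35, 17). λ = (17 - 27)/(35 - 16) ≡ 27/19 mod 37. 19⁻¹ ≡ 2 (mod 37), so λ ≡ 17.
  x = λ² - 16 - 35 = 289 - 51 ≡ 16; y = λ·(16 - 16) - 27 ≡ 10. → (16, 10)
5Q: (16, 10) + (35, 17). λ = (17 - 10)/(35 - 16) ≡ 7/19 mod 37. 19⁻¹ ≡ 2 (mod 37) since 19·2 = 38 ≡ 1, so λ ≡ 14.
  x = λ² - 16 - 35 = 196 - 51 ≡ 34; y = λ·(16 - 34) - 10 ≡ 34. → (34, 34)
6Q: (34, 34) + (35, 17). λ = (17 - 34)/(35 - 34) ≡ 20/1 mod 37. 1⁻¹ ≡ 1 (mod 37) since 1·1 = 1 ≡ 1, so λ ≡ 20.
  x = λ² - 34 - 35 = 400 - 69 ≡ 35; y = λ·(34 - 35) - 34 ≡ 20. → (35, 20)
7Q: (35, 20) + (35, 17): same x and y₁ ≡ -y₂, so the sum is 𝒪.
8Q: 𝒪 + (35, 17) = (35, 17) (identity).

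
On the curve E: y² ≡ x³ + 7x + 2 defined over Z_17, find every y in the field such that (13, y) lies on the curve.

x³ + 7x + 2 = 2290 ≡ 12 (mod 17).
12 is a non-residue mod 17; no y exists.

none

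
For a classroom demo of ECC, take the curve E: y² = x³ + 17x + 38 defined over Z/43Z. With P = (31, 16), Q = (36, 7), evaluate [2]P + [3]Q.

First 2P:
Repeated addition: build up to 2P.
2P: tangent at (31, 16): λ = (3·31² + 17)/(2·16) ≡ 19/32. 32⁻¹ ≡ 39 (mod 43), so λ ≡ 19·39 ≡ 10.
  x = λ² - 31 - 31 = 100 - 62 ≡ 38; y = λ·(31 - 38) - 16 ≡ 0. → (38, 0)
2P = (38, 0).
Next 3Q:
Repeated addition: build up to 3Q.
2Q: tangent at (36, 7): λ = (3·36² + 17)/(2·7) ≡ 35/14. 14⁻¹ ≡ 40 (mod 43) since 14·40 = 560 ≡ 1, so λ ≡ 35·40 ≡ 24.
  x = λ² - 36 - 36 = 576 - 72 ≡ 31; y = λ·(36 - 31) - 7 ≡ 27. → (31, 27)
3Q: (31, 27) + (36, 7). λ = (7 - 27)/(36 - 31) ≡ 23/5 mod 43. 5⁻¹ ≡ 26 (mod 43) since 5·26 = 130 ≡ 1, so λ ≡ 39.
  x = λ² - 31 - 36 = 1521 - 67 ≡ 35; y = λ·(31 - 35) - 27 ≡ 32. → (35, 32)
3Q = (35, 32).
Finally 2P + 3Q:
(38, 0) + (35, 32). λ = (32 - 0)/(35 - 38) ≡ 32/40 mod 43. 40⁻¹ ≡ 14 (mod 43), so λ ≡ 18.
  x = λ² - 38 - 35 = 324 - 73 ≡ 36; y = λ·(38 - 36) - 0 ≡ 36. → (36, 36)

(36, 36)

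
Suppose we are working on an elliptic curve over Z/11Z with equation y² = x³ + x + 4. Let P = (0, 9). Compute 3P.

(3, 10)

Repeated addition: build up to 3P.
2P: tangent at (0, 9): λ = (3·0² + 1)/(2·9) ≡ 1/7. 7⁻¹ ≡ 8 (mod 11), so λ ≡ 1·8 ≡ 8.
  x = λ² - 0 - 0 = 64 - 0 ≡ 9; y = λ·(0 - 9) - 9 ≡ 7. → (9, 7)
3P: (9, 7) + (0, 9). λ = (9 - 7)/(0 - 9) ≡ 2/2 mod 11. 2⁻¹ ≡ 6 (mod 11) since 2·6 = 12 ≡ 1, so λ ≡ 1.
  x = λ² - 9 - 0 = 1 - 9 ≡ 3; y = λ·(9 - 3) - 7 ≡ 10. → (3, 10)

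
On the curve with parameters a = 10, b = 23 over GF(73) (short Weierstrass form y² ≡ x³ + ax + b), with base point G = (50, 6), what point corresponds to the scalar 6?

Repeated addition: build up to 6G.
2G: tangent at (50, 6): λ = (3·50² + 10)/(2·6) ≡ 64/12. 12⁻¹ ≡ 67 (mod 73), so λ ≡ 64·67 ≡ 54.
  x = λ² - 50 - 50 = 2916 - 100 ≡ 42; y = λ·(50 - 42) - 6 ≡ 61. → (42, 61)
3G: (42, 61) + (50, 6). λ = (6 - 61)/(50 - 42) ≡ 18/8 mod 73. 8⁻¹ ≡ 64 (mod 73), so λ ≡ 57.
  x = λ² - 42 - 50 = 3249 - 92 ≡ 18; y = λ·(42 - 18) - 61 ≡ 66. → (18, 66)
4G: (18, 66) + (50, 6). λ = (6 - 66)/(50 - 18) ≡ 13/32 mod 73. 32⁻¹ ≡ 16 (mod 73), so λ ≡ 62.
  x = λ² - 18 - 50 = 3844 - 68 ≡ 53; y = λ·(18 - 53) - 66 ≡ 27. → (53, 27)
5G: (53, 27) + (50, 6). λ = (6 - 27)/(50 - 53) ≡ 52/70 mod 73. 70⁻¹ ≡ 24 (mod 73), so λ ≡ 7.
  x = λ² - 53 - 50 = 49 - 103 ≡ 19; y = λ·(53 - 19) - 27 ≡ 65. → (19, 65)
6G: (19, 65) + (50, 6). λ = (6 - 65)/(50 - 19) ≡ 14/31 mod 73. 31⁻¹ ≡ 33 (mod 73), so λ ≡ 24.
  x = λ² - 19 - 50 = 576 - 69 ≡ 69; y = λ·(19 - 69) - 65 ≡ 49. → (69, 49)

(69, 49)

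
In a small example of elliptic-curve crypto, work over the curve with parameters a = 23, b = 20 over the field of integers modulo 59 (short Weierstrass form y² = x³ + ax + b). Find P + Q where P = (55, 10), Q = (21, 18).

(0, 43)

(55, 10) + (21, 18). λ = (18 - 10)/(21 - 55) ≡ 8/25 mod 59. 25⁻¹ ≡ 26 (mod 59), so λ ≡ 31.
  x = λ² - 55 - 21 = 961 - 76 ≡ 0; y = λ·(55 - 0) - 10 ≡ 43. → (0, 43)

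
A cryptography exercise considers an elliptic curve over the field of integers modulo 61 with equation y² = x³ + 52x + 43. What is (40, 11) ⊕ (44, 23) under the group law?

(47, 29)

(40, 11) + (44, 23). λ = (23 - 11)/(44 - 40) ≡ 12/4 mod 61. 4⁻¹ ≡ 46 (mod 61) since 4·46 = 184 ≡ 1, so λ ≡ 3.
  x = λ² - 40 - 44 = 9 - 84 ≡ 47; y = λ·(40 - 47) - 11 ≡ 29. → (47, 29)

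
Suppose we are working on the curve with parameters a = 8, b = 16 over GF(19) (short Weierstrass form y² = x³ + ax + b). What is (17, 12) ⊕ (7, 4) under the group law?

(4, 6)

(17, 12) + (7, 4). λ = (4 - 12)/(7 - 17) ≡ 11/9 mod 19. 9⁻¹ ≡ 17 (mod 19) since 9·17 = 153 ≡ 1, so λ ≡ 16.
  x = λ² - 17 - 7 = 256 - 24 ≡ 4; y = λ·(17 - 4) - 12 ≡ 6. → (4, 6)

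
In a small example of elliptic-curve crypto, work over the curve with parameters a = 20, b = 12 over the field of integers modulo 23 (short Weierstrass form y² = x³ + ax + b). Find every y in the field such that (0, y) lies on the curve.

9, 14

x³ + 20x + 12 = 12 ≡ 12 (mod 23).
Square roots of 12 mod 23: 9 and 14 (since 9² = 81 ≡ 12).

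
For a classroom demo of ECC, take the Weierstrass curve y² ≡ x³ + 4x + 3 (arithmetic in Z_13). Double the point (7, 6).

(11, 0)

tangent at (7, 6): λ = (3·7² + 4)/(2·6) ≡ 8/12. 12⁻¹ ≡ 12 (mod 13) since 12·12 = 144 ≡ 1, so λ ≡ 8·12 ≡ 5.
  x = λ² - 7 - 7 = 25 - 14 ≡ 11; y = λ·(7 - 11) - 6 ≡ 0. → (11, 0)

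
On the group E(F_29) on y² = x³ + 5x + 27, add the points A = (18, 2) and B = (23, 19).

(10, 2)

(18, 2) + (23, 19). λ = (19 - 2)/(23 - 18) ≡ 17/5 mod 29. 5⁻¹ ≡ 6 (mod 29), so λ ≡ 15.
  x = λ² - 18 - 23 = 225 - 41 ≡ 10; y = λ·(18 - 10) - 2 ≡ 2. → (10, 2)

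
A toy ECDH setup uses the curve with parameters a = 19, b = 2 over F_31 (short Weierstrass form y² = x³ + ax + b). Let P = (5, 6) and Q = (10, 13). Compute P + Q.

(13, 20)

(5, 6) + (10, 13). λ = (13 - 6)/(10 - 5) ≡ 7/5 mod 31. 5⁻¹ ≡ 25 (mod 31), so λ ≡ 20.
  x = λ² - 5 - 10 = 400 - 15 ≡ 13; y = λ·(5 - 13) - 6 ≡ 20. → (13, 20)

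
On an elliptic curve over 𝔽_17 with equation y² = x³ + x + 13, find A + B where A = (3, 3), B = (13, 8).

(14, 0)

(3, 3) + (13, 8). λ = (8 - 3)/(13 - 3) ≡ 5/10 mod 17. 10⁻¹ ≡ 12 (mod 17), so λ ≡ 9.
  x = λ² - 3 - 13 = 81 - 16 ≡ 14; y = λ·(3 - 14) - 3 ≡ 0. → (14, 0)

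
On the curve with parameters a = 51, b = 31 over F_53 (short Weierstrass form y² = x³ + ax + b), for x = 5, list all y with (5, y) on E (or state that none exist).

26, 27

x³ + 51x + 31 = 411 ≡ 40 (mod 53).
Square roots of 40 mod 53: 26 and 27 (since 26² = 676 ≡ 40).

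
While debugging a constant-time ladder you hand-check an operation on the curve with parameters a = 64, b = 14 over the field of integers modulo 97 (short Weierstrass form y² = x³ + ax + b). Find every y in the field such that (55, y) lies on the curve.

16, 81

x³ + 64x + 14 = 169909 ≡ 62 (mod 97).
Square roots of 62 mod 97: 16 and 81 (since 16² = 256 ≡ 62).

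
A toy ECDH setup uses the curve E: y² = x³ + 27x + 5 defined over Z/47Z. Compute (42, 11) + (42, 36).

O

The two points share x = 42 and their y-coordinates satisfy 11 + 36 ≡ 0 (mod 47), so they are inverses. Their sum is O.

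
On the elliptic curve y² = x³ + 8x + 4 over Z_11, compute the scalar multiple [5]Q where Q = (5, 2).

(3, 0)

Repeated addition: build up to 5Q.
2Q: tangent at (5, 2): λ = (3·5² + 8)/(2·2) ≡ 6/4. 4⁻¹ ≡ 3 (mod 11) since 4·3 = 12 ≡ 1, so λ ≡ 6·3 ≡ 7.
  x = λ² - 5 - 5 = 49 - 10 ≡ 6; y = λ·(5 - 6) - 2 ≡ 2. → (6, 2)
3Q: (6, 2) + (5, 2). λ = (2 - 2)/(5 - 6) ≡ 0/10 mod 11. 10⁻¹ ≡ 10 (mod 11) since 10·10 = 100 ≡ 1, so λ ≡ 0.
  x = λ² - 6 - 5 = 0 - 11 ≡ 0; y = λ·(6 - 0) - 2 ≡ 9. → (0, 9)
4Q: (0, 9) + (5, 2). λ = (2 - 9)/(5 - 0) ≡ 4/5 mod 11. 5⁻¹ ≡ 9 (mod 11), so λ ≡ 3.
  x = λ² - 0 - 5 = 9 - 5 ≡ 4; y = λ·(0 - 4) - 9 ≡ 1. → (4, 1)
5Q: (4, 1) + (5, 2). λ = (2 - 1)/(5 - 4) ≡ 1/1 mod 11. 1⁻¹ ≡ 1 (mod 11) since 1·1 = 1 ≡ 1, so λ ≡ 1.
  x = λ² - 4 - 5 = 1 - 9 ≡ 3; y = λ·(4 - 3) - 1 ≡ 0. → (3, 0)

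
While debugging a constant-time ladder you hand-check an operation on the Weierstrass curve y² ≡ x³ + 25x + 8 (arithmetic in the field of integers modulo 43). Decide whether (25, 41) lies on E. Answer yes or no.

y² = 41² ≡ 4; x³ + 25x + 8 = 16258 ≡ 4 (mod 43). 4 = 4.

yes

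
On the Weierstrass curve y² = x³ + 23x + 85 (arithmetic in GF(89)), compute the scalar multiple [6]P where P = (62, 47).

(86, 16)

Repeated addition: build up to 6P.
2P: tangent at (62, 47): λ = (3·62² + 23)/(2·47) ≡ 74/5. 5⁻¹ ≡ 18 (mod 89) since 5·18 = 90 ≡ 1, so λ ≡ 74·18 ≡ 86.
  x = λ² - 62 - 62 = 7396 - 124 ≡ 63; y = λ·(62 - 63) - 47 ≡ 45. → (63, 45)
3P: (63, 45) + (62, 47). λ = (47 - 45)/(62 - 63) ≡ 2/88 mod 89. 88⁻¹ ≡ 88 (mod 89), so λ ≡ 87.
  x = λ² - 63 - 62 = 7569 - 125 ≡ 57; y = λ·(63 - 57) - 45 ≡ 32. → (57, 32)
4P: (57, 32) + (62, 47). λ = (47 - 32)/(62 - 57) ≡ 15/5 mod 89. 5⁻¹ ≡ 18 (mod 89), so λ ≡ 3.
  x = λ² - 57 - 62 = 9 - 119 ≡ 68; y = λ·(57 - 68) - 32 ≡ 24. → (68, 24)
5P: (68, 24) + (62, 47). λ = (47 - 24)/(62 - 68) ≡ 23/83 mod 89. 83⁻¹ ≡ 74 (mod 89), so λ ≡ 11.
  x = λ² - 68 - 62 = 121 - 130 ≡ 80; y = λ·(68 - 80) - 24 ≡ 22. → (80, 22)
6P: (80, 22) + (62, 47). λ = (47 - 22)/(62 - 80) ≡ 25/71 mod 89. 71⁻¹ ≡ 84 (mod 89) since 71·84 = 5964 ≡ 1, so λ ≡ 53.
  x = λ² - 80 - 62 = 2809 - 142 ≡ 86; y = λ·(80 - 86) - 22 ≡ 16. → (86, 16)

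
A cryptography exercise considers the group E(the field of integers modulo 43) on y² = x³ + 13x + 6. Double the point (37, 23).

(0, 36)

tangent at (37, 23): λ = (3·37² + 13)/(2·23) ≡ 35/3. 3⁻¹ ≡ 29 (mod 43) since 3·29 = 87 ≡ 1, so λ ≡ 35·29 ≡ 26.
  x = λ² - 37 - 37 = 676 - 74 ≡ 0; y = λ·(37 - 0) - 23 ≡ 36. → (0, 36)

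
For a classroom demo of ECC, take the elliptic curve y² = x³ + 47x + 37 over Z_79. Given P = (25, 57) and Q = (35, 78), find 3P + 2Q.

(32, 55)

First 3P:
Repeated addition: build up to 3P.
2P: tangent at (25, 57): λ = (3·25² + 47)/(2·57) ≡ 26/35. 35⁻¹ ≡ 70 (mod 79), so λ ≡ 26·70 ≡ 3.
  x = λ² - 25 - 25 = 9 - 50 ≡ 38; y = λ·(25 - 38) - 57 ≡ 62. → (38, 62)
3P: (38, 62) + (25, 57). λ = (57 - 62)/(25 - 38) ≡ 74/66 mod 79. 66⁻¹ ≡ 6 (mod 79), so λ ≡ 49.
  x = λ² - 38 - 25 = 2401 - 63 ≡ 47; y = λ·(38 - 47) - 62 ≡ 50. → (47, 50)
3P = (47, 50).
Next 2Q:
Repeated addition: build up to 2Q.
2Q: tangent at (35, 78): λ = (3·35² + 47)/(2·78) ≡ 9/77. 77⁻¹ ≡ 39 (mod 79), so λ ≡ 9·39 ≡ 35.
  x = λ² - 35 - 35 = 1225 - 70 ≡ 49; y = λ·(35 - 49) - 78 ≡ 64. → (49, 64)
2Q = (49, 64).
Finally 3P + 2Q:
(47, 50) + (49, 64). λ = (64 - 50)/(49 - 47) ≡ 14/2 mod 79. 2⁻¹ ≡ 40 (mod 79), so λ ≡ 7.
  x = λ² - 47 - 49 = 49 - 96 ≡ 32; y = λ·(47 - 32) - 50 ≡ 55. → (32, 55)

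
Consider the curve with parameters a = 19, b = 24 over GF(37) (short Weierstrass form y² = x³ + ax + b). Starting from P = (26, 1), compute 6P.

(26, 36)

Double-and-add on 6 = (110)₂. Start with P = (26, 1) for the leading 1-bit.
double: tangent at (26, 1): λ = (3·26² + 19)/(2·1) ≡ 12/2. 2⁻¹ ≡ 19 (mod 37), so λ ≡ 12·19 ≡ 6.
  x = λ² - 26 - 26 = 36 - 52 ≡ 21; y = λ·(26 - 21) - 1 ≡ 29. → (21, 29)
add P: (21, 29) + (26, 1). λ = (1 - 29)/(26 - 21) ≡ 9/5 mod 37. 5⁻¹ ≡ 15 (mod 37), so λ ≡ 24.
  x = λ² - 21 - 26 = 576 - 47 ≡ 11; y = λ·(21 - 11) - 29 ≡ 26. → (11, 26)
double: tangent at (11, 26): λ = (3·11² + 19)/(2·26) ≡ 12/15. 15⁻¹ ≡ 5 (mod 37) since 15·5 = 75 ≡ 1, so λ ≡ 12·5 ≡ 23.
  x = λ² - 11 - 11 = 529 - 22 ≡ 26; y = λ·(11 - 26) - 26 ≡ 36. → (26, 36)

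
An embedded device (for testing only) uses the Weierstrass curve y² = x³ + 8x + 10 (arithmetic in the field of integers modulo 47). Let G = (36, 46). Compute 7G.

(28, 40)

Repeated addition: build up to 7G.
2G: tangent at (36, 46): λ = (3·36² + 8)/(2·46) ≡ 42/45. 45⁻¹ ≡ 23 (mod 47), so λ ≡ 42·23 ≡ 26.
  x = λ² - 36 - 36 = 676 - 72 ≡ 40; y = λ·(36 - 40) - 46 ≡ 38. → (40, 38)
3G: (40, 38) + (36, 46). λ = (46 - 38)/(36 - 40) ≡ 8/43 mod 47. 43⁻¹ ≡ 35 (mod 47) since 43·35 = 1505 ≡ 1, so λ ≡ 45.
  x = λ² - 40 - 36 = 2025 - 76 ≡ 22; y = λ·(40 - 22) - 38 ≡ 20. → (22, 20)
4G: (22, 20) + (36, 46). λ = (46 - 20)/(36 - 22) ≡ 26/14 mod 47. 14⁻¹ ≡ 37 (mod 47), so λ ≡ 22.
  x = λ² - 22 - 36 = 484 - 58 ≡ 3; y = λ·(22 - 3) - 20 ≡ 22. → (3, 22)
5G: (3, 22) + (36, 46). λ = (46 - 22)/(36 - 3) ≡ 24/33 mod 47. 33⁻¹ ≡ 10 (mod 47), so λ ≡ 5.
  x = λ² - 3 - 36 = 25 - 39 ≡ 33; y = λ·(3 - 33) - 22 ≡ 16. → (33, 16)
6G: (33, 16) + (36, 46). λ = (46 - 16)/(36 - 33) ≡ 30/3 mod 47. 3⁻¹ ≡ 16 (mod 47), so λ ≡ 10.
  x = λ² - 33 - 36 = 100 - 69 ≡ 31; y = λ·(33 - 31) - 16 ≡ 4. → (31, 4)
7G: (31, 4) + (36, 46). λ = (46 - 4)/(36 - 31) ≡ 42/5 mod 47. 5⁻¹ ≡ 19 (mod 47) since 5·19 = 95 ≡ 1, so λ ≡ 46.
  x = λ² - 31 - 36 = 2116 - 67 ≡ 28; y = λ·(31 - 28) - 4 ≡ 40. → (28, 40)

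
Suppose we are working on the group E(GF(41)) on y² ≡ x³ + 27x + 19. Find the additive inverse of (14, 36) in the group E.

-(14, 36) = (14, -36 mod 41) = (14, 5).

(14, 5)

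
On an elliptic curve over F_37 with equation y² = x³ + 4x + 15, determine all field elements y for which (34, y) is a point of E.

none

x³ + 4x + 15 = 39455 ≡ 13 (mod 37).
13 is a non-residue mod 37; no y exists.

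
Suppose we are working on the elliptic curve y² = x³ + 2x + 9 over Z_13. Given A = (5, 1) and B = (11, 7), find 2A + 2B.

First 2A:
Repeated addition: build up to 2A.
2A: tangent at (5, 1): λ = (3·5² + 2)/(2·1) ≡ 12/2. 2⁻¹ ≡ 7 (mod 13), so λ ≡ 12·7 ≡ 6.
  x = λ² - 5 - 5 = 36 - 10 ≡ 0; y = λ·(5 - 0) - 1 ≡ 3. → (0, 3)
2A = (0, 3).
Next 2B:
Repeated addition: build up to 2B.
2B: tangent at (11, 7): λ = (3·11² + 2)/(2·7) ≡ 1/1. 1⁻¹ ≡ 1 (mod 13), so λ ≡ 1·1 ≡ 1.
  x = λ² - 11 - 11 = 1 - 22 ≡ 5; y = λ·(11 - 5) - 7 ≡ 12. → (5, 12)
2B = (5, 12).
Finally 2A + 2B:
(0, 3) + (5, 12). λ = (12 - 3)/(5 - 0) ≡ 9/5 mod 13. 5⁻¹ ≡ 8 (mod 13), so λ ≡ 7.
  x = λ² - 0 - 5 = 49 - 5 ≡ 5; y = λ·(0 - 5) - 3 ≡ 1. → (5, 1)

(5, 1)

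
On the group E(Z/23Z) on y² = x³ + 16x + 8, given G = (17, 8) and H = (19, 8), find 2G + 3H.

First 2G:
Repeated addition: build up to 2G.
2G: tangent at (17, 8): λ = (3·17² + 16)/(2·8) ≡ 9/16. 16⁻¹ ≡ 13 (mod 23), so λ ≡ 9·13 ≡ 2.
  x = λ² - 17 - 17 = 4 - 34 ≡ 16; y = λ·(17 - 16) - 8 ≡ 17. → (16, 17)
2G = (16, 17).
Next 3H:
Repeated addition: build up to 3H.
2H: tangent at (19, 8): λ = (3·19² + 16)/(2·8) ≡ 18/16. 16⁻¹ ≡ 13 (mod 23) since 16·13 = 208 ≡ 1, so λ ≡ 18·13 ≡ 4.
  x = λ² - 19 - 19 = 16 - 38 ≡ 1; y = λ·(19 - 1) - 8 ≡ 18. → (1, 18)
3H: (1, 18) + (19, 8). λ = (8 - 18)/(19 - 1) ≡ 13/18 mod 23. 18⁻¹ ≡ 9 (mod 23), so λ ≡ 2.
  x = λ² - 1 - 19 = 4 - 20 ≡ 7; y = λ·(1 - 7) - 18 ≡ 16. → (7, 16)
3H = (7, 16).
Finally 2G + 3H:
(16, 17) + (7, 16). λ = (16 - 17)/(7 - 16) ≡ 22/14 mod 23. 14⁻¹ ≡ 5 (mod 23), so λ ≡ 18.
  x = λ² - 16 - 7 = 324 - 23 ≡ 2; y = λ·(16 - 2) - 17 ≡ 5. → (2, 5)

(2, 5)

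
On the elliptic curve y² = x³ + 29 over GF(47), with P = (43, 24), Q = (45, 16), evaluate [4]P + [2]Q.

(39, 9)

First 4P:
Repeated addition: build up to 4P.
2P: tangent at (43, 24): λ = (3·43² + 0)/(2·24) ≡ 1/1. 1⁻¹ ≡ 1 (mod 47) since 1·1 = 1 ≡ 1, so λ ≡ 1·1 ≡ 1.
  x = λ² - 43 - 43 = 1 - 86 ≡ 9; y = λ·(43 - 9) - 24 ≡ 10. → (9, 10)
3P: (9, 10) + (43, 24). λ = (24 - 10)/(43 - 9) ≡ 14/34 mod 47. 34⁻¹ ≡ 18 (mod 47) since 34·18 = 612 ≡ 1, so λ ≡ 17.
  x = λ² - 9 - 43 = 289 - 52 ≡ 2; y = λ·(9 - 2) - 10 ≡ 15. → (2, 15)
4P: (2, 15) + (43, 24). λ = (24 - 15)/(43 - 2) ≡ 9/41 mod 47. 41⁻¹ ≡ 39 (mod 47), so λ ≡ 22.
  x = λ² - 2 - 43 = 484 - 45 ≡ 16; y = λ·(2 - 16) - 15 ≡ 6. → (16, 6)
4P = (16, 6).
Next 2Q:
Repeated addition: build up to 2Q.
2Q: tangent at (45, 16): λ = (3·45² + 0)/(2·16) ≡ 12/32. 32⁻¹ ≡ 25 (mod 47) since 32·25 = 800 ≡ 1, so λ ≡ 12·25 ≡ 18.
  x = λ² - 45 - 45 = 324 - 90 ≡ 46; y = λ·(45 - 46) - 16 ≡ 13. → (46, 13)
2Q = (46, 13).
Finally 4P + 2Q:
(16, 6) + (46, 13). λ = (13 - 6)/(46 - 16) ≡ 7/30 mod 47. 30⁻¹ ≡ 11 (mod 47) since 30·11 = 330 ≡ 1, so λ ≡ 30.
  x = λ² - 16 - 46 = 900 - 62 ≡ 39; y = λ·(16 - 39) - 6 ≡ 9. → (39, 9)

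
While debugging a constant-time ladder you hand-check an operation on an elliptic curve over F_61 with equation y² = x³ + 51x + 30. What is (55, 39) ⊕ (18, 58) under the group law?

(33, 14)

(55, 39) + (18, 58). λ = (58 - 39)/(18 - 55) ≡ 19/24 mod 61. 24⁻¹ ≡ 28 (mod 61) since 24·28 = 672 ≡ 1, so λ ≡ 44.
  x = λ² - 55 - 18 = 1936 - 73 ≡ 33; y = λ·(55 - 33) - 39 ≡ 14. → (33, 14)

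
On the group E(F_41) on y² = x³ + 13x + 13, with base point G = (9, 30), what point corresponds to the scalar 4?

Repeated addition: build up to 4G.
2G: tangent at (9, 30): λ = (3·9² + 13)/(2·30) ≡ 10/19. 19⁻¹ ≡ 13 (mod 41) since 19·13 = 247 ≡ 1, so λ ≡ 10·13 ≡ 7.
  x = λ² - 9 - 9 = 49 - 18 ≡ 31; y = λ·(9 - 31) - 30 ≡ 21. → (31, 21)
3G: (31, 21) + (9, 30). λ = (30 - 21)/(9 - 31) ≡ 9/19 mod 41. 19⁻¹ ≡ 13 (mod 41), so λ ≡ 35.
  x = λ² - 31 - 9 = 1225 - 40 ≡ 37; y = λ·(31 - 37) - 21 ≡ 15. → (37, 15)
4G: (37, 15) + (9, 30). λ = (30 - 15)/(9 - 37) ≡ 15/13 mod 41. 13⁻¹ ≡ 19 (mod 41) since 13·19 = 247 ≡ 1, so λ ≡ 39.
  x = λ² - 37 - 9 = 1521 - 46 ≡ 40; y = λ·(37 - 40) - 15 ≡ 32. → (40, 32)

(40, 32)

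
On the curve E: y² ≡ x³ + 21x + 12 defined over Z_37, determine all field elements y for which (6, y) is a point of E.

13, 24

x³ + 21x + 12 = 354 ≡ 21 (mod 37).
Square roots of 21 mod 37: 13 and 24 (since 13² = 169 ≡ 21).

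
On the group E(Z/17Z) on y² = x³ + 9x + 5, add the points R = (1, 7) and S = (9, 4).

(9, 13)

(1, 7) + (9, 4). λ = (4 - 7)/(9 - 1) ≡ 14/8 mod 17. 8⁻¹ ≡ 15 (mod 17), so λ ≡ 6.
  x = λ² - 1 - 9 = 36 - 10 ≡ 9; y = λ·(1 - 9) - 7 ≡ 13. → (9, 13)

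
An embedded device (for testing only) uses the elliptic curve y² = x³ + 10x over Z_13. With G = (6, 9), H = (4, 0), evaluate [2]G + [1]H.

First 2G:
Repeated addition: build up to 2G.
2G: tangent at (6, 9): λ = (3·6² + 10)/(2·9) ≡ 1/5. 5⁻¹ ≡ 8 (mod 13), so λ ≡ 1·8 ≡ 8.
  x = λ² - 6 - 6 = 64 - 12 ≡ 0; y = λ·(6 - 0) - 9 ≡ 0. → (0, 0)
2G = (0, 0).
Finally 2G + H:
(0, 0) + (4, 0). λ = (0 - 0)/(4 - 0) ≡ 0/4 mod 13. 4⁻¹ ≡ 10 (mod 13), so λ ≡ 0.
  x = λ² - 0 - 4 = 0 - 4 ≡ 9; y = λ·(0 - 9) - 0 ≡ 0. → (9, 0)

(9, 0)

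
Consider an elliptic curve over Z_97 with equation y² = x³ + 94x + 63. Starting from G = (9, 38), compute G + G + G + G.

(28, 94)

Repeated addition: build up to 4G.
2G: tangent at (9, 38): λ = (3·9² + 94)/(2·38) ≡ 46/76. 76⁻¹ ≡ 60 (mod 97), so λ ≡ 46·60 ≡ 44.
  x = λ² - 9 - 9 = 1936 - 18 ≡ 75; y = λ·(9 - 75) - 38 ≡ 65. → (75, 65)
3G: (75, 65) + (9, 38). λ = (38 - 65)/(9 - 75) ≡ 70/31 mod 97. 31⁻¹ ≡ 72 (mod 97), so λ ≡ 93.
  x = λ² - 75 - 9 = 8649 - 84 ≡ 29; y = λ·(75 - 29) - 65 ≡ 42. → (29, 42)
4G: (29, 42) + (9, 38). λ = (38 - 42)/(9 - 29) ≡ 93/77 mod 97. 77⁻¹ ≡ 63 (mod 97), so λ ≡ 39.
  x = λ² - 29 - 9 = 1521 - 38 ≡ 28; y = λ·(29 - 28) - 42 ≡ 94. → (28, 94)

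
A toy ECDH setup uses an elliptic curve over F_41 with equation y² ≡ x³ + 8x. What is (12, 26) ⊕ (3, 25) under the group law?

(12, 26) + (3, 25). λ = (25 - 26)/(3 - 12) ≡ 40/32 mod 41. 32⁻¹ ≡ 9 (mod 41) since 32·9 = 288 ≡ 1, so λ ≡ 32.
  x = λ² - 12 - 3 = 1024 - 15 ≡ 25; y = λ·(12 - 25) - 26 ≡ 9. → (25, 9)

(25, 9)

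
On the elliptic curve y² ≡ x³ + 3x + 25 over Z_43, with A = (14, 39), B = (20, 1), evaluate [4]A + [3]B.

(17, 42)

First 4A:
Double-and-add on 4 = (100)₂. Start with A = (14, 39) for the leading 1-bit.
double: tangent at (14, 39): λ = (3·14² + 3)/(2·39) ≡ 32/35. 35⁻¹ ≡ 16 (mod 43) since 35·16 = 560 ≡ 1, so λ ≡ 32·16 ≡ 39.
  x = λ² - 14 - 14 = 1521 - 28 ≡ 31; y = λ·(14 - 31) - 39 ≡ 29. → (31, 29)
double: tangent at (31, 29): λ = (3·31² + 3)/(2·29) ≡ 5/15. 15⁻¹ ≡ 23 (mod 43) since 15·23 = 345 ≡ 1, so λ ≡ 5·23 ≡ 29.
  x = λ² - 31 - 31 = 841 - 62 ≡ 5; y = λ·(31 - 5) - 29 ≡ 37. → (5, 37)
4A = (5, 37).
Next 3B:
Repeated addition: build up to 3B.
2B: tangent at (20, 1): λ = (3·20² + 3)/(2·1) ≡ 42/2. 2⁻¹ ≡ 22 (mod 43), so λ ≡ 42·22 ≡ 21.
  x = λ² - 20 - 20 = 441 - 40 ≡ 14; y = λ·(20 - 14) - 1 ≡ 39. → (14, 39)
3B: (14, 39) + (20, 1). λ = (1 - 39)/(20 - 14) ≡ 5/6 mod 43. 6⁻¹ ≡ 36 (mod 43), so λ ≡ 8.
  x = λ² - 14 - 20 = 64 - 34 ≡ 30; y = λ·(14 - 30) - 39 ≡ 5. → (30, 5)
3B = (30, 5).
Finally 4A + 3B:
(5, 37) + (30, 5). λ = (5 - 37)/(30 - 5) ≡ 11/25 mod 43. 25⁻¹ ≡ 31 (mod 43) since 25·31 = 775 ≡ 1, so λ ≡ 40.
  x = λ² - 5 - 30 = 1600 - 35 ≡ 17; y = λ·(5 - 17) - 37 ≡ 42. → (17, 42)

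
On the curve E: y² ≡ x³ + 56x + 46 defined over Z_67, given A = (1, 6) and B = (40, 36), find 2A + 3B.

First 2A:
Repeated addition: build up to 2A.
2A: tangent at (1, 6): λ = (3·1² + 56)/(2·6) ≡ 59/12. 12⁻¹ ≡ 28 (mod 67) since 12·28 = 336 ≡ 1, so λ ≡ 59·28 ≡ 44.
  x = λ² - 1 - 1 = 1936 - 2 ≡ 58; y = λ·(1 - 58) - 6 ≡ 32. → (58, 32)
2A = (58, 32).
Next 3B:
Repeated addition: build up to 3B.
2B: tangent at (40, 36): λ = (3·40² + 56)/(2·36) ≡ 32/5. 5⁻¹ ≡ 27 (mod 67), so λ ≡ 32·27 ≡ 60.
  x = λ² - 40 - 40 = 3600 - 80 ≡ 36; y = λ·(40 - 36) - 36 ≡ 3. → (36, 3)
3B: (36, 3) + (40, 36). λ = (36 - 3)/(40 - 36) ≡ 33/4 mod 67. 4⁻¹ ≡ 17 (mod 67), so λ ≡ 25.
  x = λ² - 36 - 40 = 625 - 76 ≡ 13; y = λ·(36 - 13) - 3 ≡ 36. → (13, 36)
3B = (13, 36).
Finally 2A + 3B:
(58, 32) + (13, 36). λ = (36 - 32)/(13 - 58) ≡ 4/22 mod 67. 22⁻¹ ≡ 64 (mod 67), so λ ≡ 55.
  x = λ² - 58 - 13 = 3025 - 71 ≡ 6; y = λ·(58 - 6) - 32 ≡ 14. → (6, 14)

(6, 14)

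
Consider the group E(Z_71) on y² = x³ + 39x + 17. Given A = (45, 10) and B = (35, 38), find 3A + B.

First 3A:
Repeated addition: build up to 3A.
2A: tangent at (45, 10): λ = (3·45² + 39)/(2·10) ≡ 8/20. 20⁻¹ ≡ 32 (mod 71) since 20·32 = 640 ≡ 1, so λ ≡ 8·32 ≡ 43.
  x = λ² - 45 - 45 = 1849 - 90 ≡ 55; y = λ·(45 - 55) - 10 ≡ 57. → (55, 57)
3A: (55, 57) + (45, 10). λ = (10 - 57)/(45 - 55) ≡ 24/61 mod 71. 61⁻¹ ≡ 7 (mod 71), so λ ≡ 26.
  x = λ² - 55 - 45 = 676 - 100 ≡ 8; y = λ·(55 - 8) - 57 ≡ 29. → (8, 29)
3A = (8, 29).
Finally 3A + B:
(8, 29) + (35, 38). λ = (38 - 29)/(35 - 8) ≡ 9/27 mod 71. 27⁻¹ ≡ 50 (mod 71), so λ ≡ 24.
  x = λ² - 8 - 35 = 576 - 43 ≡ 36; y = λ·(8 - 36) - 29 ≡ 9. → (36, 9)

(36, 9)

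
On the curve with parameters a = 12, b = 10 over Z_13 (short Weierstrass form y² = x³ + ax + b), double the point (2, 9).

(5, 0)

tangent at (2, 9): λ = (3·2² + 12)/(2·9) ≡ 11/5. 5⁻¹ ≡ 8 (mod 13), so λ ≡ 11·8 ≡ 10.
  x = λ² - 2 - 2 = 100 - 4 ≡ 5; y = λ·(2 - 5) - 9 ≡ 0. → (5, 0)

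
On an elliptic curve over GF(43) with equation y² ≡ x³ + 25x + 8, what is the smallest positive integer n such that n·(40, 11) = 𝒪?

12

2P: tangent at (40, 11): λ = (3·40² + 25)/(2·11) ≡ 9/22. 22⁻¹ ≡ 2 (mod 43) since 22·2 = 44 ≡ 1, so λ ≡ 9·2 ≡ 18.
  x = λ² - 40 - 40 = 324 - 80 ≡ 29; y = λ·(40 - 29) - 11 ≡ 15. → (29, 15)
3P: (29, 15) + (40, 11). λ = (11 - 15)/(40 - 29) ≡ 39/11 mod 43. 11⁻¹ ≡ 4 (mod 43), so λ ≡ 27.
  x = λ² - 29 - 40 = 729 - 69 ≡ 15; y = λ·(29 - 15) - 15 ≡ 19. → (15, 19)
4P: (15, 19) + (40, 11). λ = (11 - 19)/(40 - 15) ≡ 35/25 mod 43. 25⁻¹ ≡ 31 (mod 43) since 25·31 = 775 ≡ 1, so λ ≡ 10.
  x = λ² - 15 - 40 = 100 - 55 ≡ 2; y = λ·(15 - 2) - 19 ≡ 25. → (2, 25)
5P: (2, 25) + (40, 11). λ = (11 - 25)/(40 - 2) ≡ 29/38 mod 43. 38⁻¹ ≡ 17 (mod 43) since 38·17 = 646 ≡ 1, so λ ≡ 20.
  x = λ² - 2 - 40 = 400 - 42 ≡ 14; y = λ·(2 - 14) - 25 ≡ 36. → (14, 36)
6P: (14, 36) + (40, 11). λ = (11 - 36)/(40 - 14) ≡ 18/26 mod 43. 26⁻¹ ≡ 5 (mod 43), so λ ≡ 4.
  x = λ² - 14 - 40 = 16 - 54 ≡ 5; y = λ·(14 - 5) - 36 ≡ 0. → (5, 0)
7P: (5, 0) + (40, 11). λ = (11 - 0)/(40 - 5) ≡ 11/35 mod 43. 35⁻¹ ≡ 16 (mod 43) since 35·16 = 560 ≡ 1, so λ ≡ 4.
  x = λ² - 5 - 40 = 16 - 45 ≡ 14; y = λ·(5 - 14) - 0 ≡ 7. → (14, 7)
8P: (14, 7) + (40, 11). λ = (11 - 7)/(40 - 14) ≡ 4/26 mod 43. 26⁻¹ ≡ 5 (mod 43), so λ ≡ 20.
  x = λ² - 14 - 40 = 400 - 54 ≡ 2; y = λ·(14 - 2) - 7 ≡ 18. → (2, 18)
9P: (2, 18) + (40, 11). λ = (11 - 18)/(40 - 2) ≡ 36/38 mod 43. 38⁻¹ ≡ 17 (mod 43), so λ ≡ 10.
  x = λ² - 2 - 40 = 100 - 42 ≡ 15; y = λ·(2 - 15) - 18 ≡ 24. → (15, 24)
10P: (15, 24) + (40, 11). λ = (11 - 24)/(40 - 15) ≡ 30/25 mod 43. 25⁻¹ ≡ 31 (mod 43), so λ ≡ 27.
  x = λ² - 15 - 40 = 729 - 55 ≡ 29; y = λ·(15 - 29) - 24 ≡ 28. → (29, 28)
11P: (29, 28) + (40, 11). λ = (11 - 28)/(40 - 29) ≡ 26/11 mod 43. 11⁻¹ ≡ 4 (mod 43) since 11·4 = 44 ≡ 1, so λ ≡ 18.
  x = λ² - 29 - 40 = 324 - 69 ≡ 40; y = λ·(29 - 40) - 28 ≡ 32. → (40, 32)
12P: (40, 32) + (40, 11): same x and y₁ ≡ -y₂, so the sum is 𝒪.
12P = 𝒪, so the order is 12.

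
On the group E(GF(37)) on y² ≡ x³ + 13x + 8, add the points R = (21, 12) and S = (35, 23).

(29, 24)

(21, 12) + (35, 23). λ = (23 - 12)/(35 - 21) ≡ 11/14 mod 37. 14⁻¹ ≡ 8 (mod 37), so λ ≡ 14.
  x = λ² - 21 - 35 = 196 - 56 ≡ 29; y = λ·(21 - 29) - 12 ≡ 24. → (29, 24)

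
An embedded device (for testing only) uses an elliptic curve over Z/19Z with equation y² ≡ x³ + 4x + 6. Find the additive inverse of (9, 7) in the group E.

(9, 12)

-(9, 7) = (9, -7 mod 19) = (9, 12).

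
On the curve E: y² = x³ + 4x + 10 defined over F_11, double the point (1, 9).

tangent at (1, 9): λ = (3·1² + 4)/(2·9) ≡ 7/7. 7⁻¹ ≡ 8 (mod 11), so λ ≡ 7·8 ≡ 1.
  x = λ² - 1 - 1 = 1 - 2 ≡ 10; y = λ·(1 - 10) - 9 ≡ 4. → (10, 4)

(10, 4)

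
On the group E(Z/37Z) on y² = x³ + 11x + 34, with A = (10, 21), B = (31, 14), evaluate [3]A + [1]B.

First 3A:
Repeated addition: build up to 3A.
2A: tangent at (10, 21): λ = (3·10² + 11)/(2·21) ≡ 15/5. 5⁻¹ ≡ 15 (mod 37), so λ ≡ 15·15 ≡ 3.
  x = λ² - 10 - 10 = 9 - 20 ≡ 26; y = λ·(10 - 26) - 21 ≡ 5. → (26, 5)
3A: (26, 5) + (10, 21). λ = (21 - 5)/(10 - 26) ≡ 16/21 mod 37. 21⁻¹ ≡ 30 (mod 37), so λ ≡ 36.
  x = λ² - 26 - 10 = 1296 - 36 ≡ 2; y = λ·(26 - 2) - 5 ≡ 8. → (2, 8)
3A = (2, 8).
Finally 3A + B:
(2, 8) + (31, 14). λ = (14 - 8)/(31 - 2) ≡ 6/29 mod 37. 29⁻¹ ≡ 23 (mod 37) since 29·23 = 667 ≡ 1, so λ ≡ 27.
  x = λ² - 2 - 31 = 729 - 33 ≡ 30; y = λ·(2 - 30) - 8 ≡ 13. → (30, 13)

(30, 13)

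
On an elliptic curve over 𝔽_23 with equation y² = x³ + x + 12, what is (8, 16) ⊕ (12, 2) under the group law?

(8, 16) + (12, 2). λ = (2 - 16)/(12 - 8) ≡ 9/4 mod 23. 4⁻¹ ≡ 6 (mod 23), so λ ≡ 8.
  x = λ² - 8 - 12 = 64 - 20 ≡ 21; y = λ·(8 - 21) - 16 ≡ 18. → (21, 18)

(21, 18)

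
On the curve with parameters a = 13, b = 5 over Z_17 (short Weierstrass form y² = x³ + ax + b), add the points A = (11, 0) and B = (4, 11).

(1, 11)

(11, 0) + (4, 11). λ = (11 - 0)/(4 - 11) ≡ 11/10 mod 17. 10⁻¹ ≡ 12 (mod 17) since 10·12 = 120 ≡ 1, so λ ≡ 13.
  x = λ² - 11 - 4 = 169 - 15 ≡ 1; y = λ·(11 - 1) - 0 ≡ 11. → (1, 11)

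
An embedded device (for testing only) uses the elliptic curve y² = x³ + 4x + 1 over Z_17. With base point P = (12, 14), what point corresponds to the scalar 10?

(0, 1)

Repeated addition: build up to 10P.
2P: tangent at (12, 14): λ = (3·12² + 4)/(2·14) ≡ 11/11. 11⁻¹ ≡ 14 (mod 17), so λ ≡ 11·14 ≡ 1.
  x = λ² - 12 - 12 = 1 - 24 ≡ 11; y = λ·(12 - 11) - 14 ≡ 4. → (11, 4)
3P: (11, 4) + (12, 14). λ = (14 - 4)/(12 - 11) ≡ 10/1 mod 17. 1⁻¹ ≡ 1 (mod 17) since 1·1 = 1 ≡ 1, so λ ≡ 10.
  x = λ² - 11 - 12 = 100 - 23 ≡ 9; y = λ·(11 - 9) - 4 ≡ 16. → (9, 16)
4P: (9, 16) + (12, 14). λ = (14 - 16)/(12 - 9) ≡ 15/3 mod 17. 3⁻¹ ≡ 6 (mod 17), so λ ≡ 5.
  x = λ² - 9 - 12 = 25 - 21 ≡ 4; y = λ·(9 - 4) - 16 ≡ 9. → (4, 9)
5P: (4, 9) + (12, 14). λ = (14 - 9)/(12 - 4) ≡ 5/8 mod 17. 8⁻¹ ≡ 15 (mod 17), so λ ≡ 7.
  x = λ² - 4 - 12 = 49 - 16 ≡ 16; y = λ·(4 - 16) - 9 ≡ 9. → (16, 9)
6P: (16, 9) + (12, 14). λ = (14 - 9)/(12 - 16) ≡ 5/13 mod 17. 13⁻¹ ≡ 4 (mod 17), so λ ≡ 3.
  x = λ² - 16 - 12 = 9 - 28 ≡ 15; y = λ·(16 - 15) - 9 ≡ 11. → (15, 11)
7P: (15, 11) + (12, 14). λ = (14 - 11)/(12 - 15) ≡ 3/14 mod 17. 14⁻¹ ≡ 11 (mod 17), so λ ≡ 16.
  x = λ² - 15 - 12 = 256 - 27 ≡ 8; y = λ·(15 - 8) - 11 ≡ 16. → (8, 16)
8P: (8, 16) + (12, 14). λ = (14 - 16)/(12 - 8) ≡ 15/4 mod 17. 4⁻¹ ≡ 13 (mod 17) since 4·13 = 52 ≡ 1, so λ ≡ 8.
  x = λ² - 8 - 12 = 64 - 20 ≡ 10; y = λ·(8 - 10) - 16 ≡ 2. → (10, 2)
9P: (10, 2) + (12, 14). λ = (14 - 2)/(12 - 10) ≡ 12/2 mod 17. 2⁻¹ ≡ 9 (mod 17), so λ ≡ 6.
  x = λ² - 10 - 12 = 36 - 22 ≡ 14; y = λ·(10 - 14) - 2 ≡ 8. → (14, 8)
10P: (14, 8) + (12, 14). λ = (14 - 8)/(12 - 14) ≡ 6/15 mod 17. 15⁻¹ ≡ 8 (mod 17), so λ ≡ 14.
  x = λ² - 14 - 12 = 196 - 26 ≡ 0; y = λ·(14 - 0) - 8 ≡ 1. → (0, 1)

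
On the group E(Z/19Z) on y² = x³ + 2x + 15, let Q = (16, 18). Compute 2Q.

tangent at (16, 18): λ = (3·16² + 2)/(2·18) ≡ 10/17. 17⁻¹ ≡ 9 (mod 19), so λ ≡ 10·9 ≡ 14.
  x = λ² - 16 - 16 = 196 - 32 ≡ 12; y = λ·(16 - 12) - 18 ≡ 0. → (12, 0)

(12, 0)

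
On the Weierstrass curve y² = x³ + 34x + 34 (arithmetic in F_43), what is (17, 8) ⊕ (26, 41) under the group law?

(17, 8) + (26, 41). λ = (41 - 8)/(26 - 17) ≡ 33/9 mod 43. 9⁻¹ ≡ 24 (mod 43), so λ ≡ 18.
  x = λ² - 17 - 26 = 324 - 43 ≡ 23; y = λ·(17 - 23) - 8 ≡ 13. → (23, 13)

(23, 13)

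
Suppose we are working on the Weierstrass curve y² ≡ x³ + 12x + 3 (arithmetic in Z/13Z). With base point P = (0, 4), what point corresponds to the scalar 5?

(3, 12)

Repeated addition: build up to 5P.
2P: tangent at (0, 4): λ = (3·0² + 12)/(2·4) ≡ 12/8. 8⁻¹ ≡ 5 (mod 13) since 8·5 = 40 ≡ 1, so λ ≡ 12·5 ≡ 8.
  x = λ² - 0 - 0 = 64 - 0 ≡ 12; y = λ·(0 - 12) - 4 ≡ 4. → (12, 4)
3P: (12, 4) + (0, 4). λ = (4 - 4)/(0 - 12) ≡ 0/1 mod 13. 1⁻¹ ≡ 1 (mod 13), so λ ≡ 0.
  x = λ² - 12 - 0 = 0 - 12 ≡ 1; y = λ·(12 - 1) - 4 ≡ 9. → (1, 9)
4P: (1, 9) + (0, 4). λ = (4 - 9)/(0 - 1) ≡ 8/12 mod 13. 12⁻¹ ≡ 12 (mod 13), so λ ≡ 5.
  x = λ² - 1 - 0 = 25 - 1 ≡ 11; y = λ·(1 - 11) - 9 ≡ 6. → (11, 6)
5P: (11, 6) + (0, 4). λ = (4 - 6)/(0 - 11) ≡ 11/2 mod 13. 2⁻¹ ≡ 7 (mod 13), so λ ≡ 12.
  x = λ² - 11 - 0 = 144 - 11 ≡ 3; y = λ·(11 - 3) - 6 ≡ 12. → (3, 12)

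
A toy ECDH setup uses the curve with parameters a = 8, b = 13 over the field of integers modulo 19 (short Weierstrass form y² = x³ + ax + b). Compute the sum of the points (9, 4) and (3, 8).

(9, 4) + (3, 8). λ = (8 - 4)/(3 - 9) ≡ 4/13 mod 19. 13⁻¹ ≡ 3 (mod 19) since 13·3 = 39 ≡ 1, so λ ≡ 12.
  x = λ² - 9 - 3 = 144 - 12 ≡ 18; y = λ·(9 - 18) - 4 ≡ 2. → (18, 2)

(18, 2)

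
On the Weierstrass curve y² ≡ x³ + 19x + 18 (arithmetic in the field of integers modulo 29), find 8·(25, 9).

(15, 16)

Write Q = (25, 9).
Repeated addition: build up to 8Q.
2Q: tangent at (25, 9): λ = (3·25² + 19)/(2·9) ≡ 9/18. 18⁻¹ ≡ 21 (mod 29) since 18·21 = 378 ≡ 1, so λ ≡ 9·21 ≡ 15.
  x = λ² - 25 - 25 = 225 - 50 ≡ 1; y = λ·(25 - 1) - 9 ≡ 3. → (1, 3)
3Q: (1, 3) + (25, 9). λ = (9 - 3)/(25 - 1) ≡ 6/24 mod 29. 24⁻¹ ≡ 23 (mod 29), so λ ≡ 22.
  x = λ² - 1 - 25 = 484 - 26 ≡ 23; y = λ·(1 - 23) - 3 ≡ 6. → (23, 6)
4Q: (23, 6) + (25, 9). λ = (9 - 6)/(25 - 23) ≡ 3/2 mod 29. 2⁻¹ ≡ 15 (mod 29) since 2·15 = 30 ≡ 1, so λ ≡ 16.
  x = λ² - 23 - 25 = 256 - 48 ≡ 5; y = λ·(23 - 5) - 6 ≡ 21. → (5, 21)
5Q: (5, 21) + (25, 9). λ = (9 - 21)/(25 - 5) ≡ 17/20 mod 29. 20⁻¹ ≡ 16 (mod 29), so λ ≡ 11.
  x = λ² - 5 - 25 = 121 - 30 ≡ 4; y = λ·(5 - 4) - 21 ≡ 19. → (4, 19)
6Q: (4, 19) + (25, 9). λ = (9 - 19)/(25 - 4) ≡ 19/21 mod 29. 21⁻¹ ≡ 18 (mod 29), so λ ≡ 23.
  x = λ² - 4 - 25 = 529 - 29 ≡ 7; y = λ·(4 - 7) - 19 ≡ 28. → (7, 28)
7Q: (7, 28) + (25, 9). λ = (9 - 28)/(25 - 7) ≡ 10/18 mod 29. 18⁻¹ ≡ 21 (mod 29), so λ ≡ 7.
  x = λ² - 7 - 25 = 49 - 32 ≡ 17; y = λ·(7 - 17) - 28 ≡ 18. → (17, 18)
8Q: (17, 18) + (25, 9). λ = (9 - 18)/(25 - 17) ≡ 20/8 mod 29. 8⁻¹ ≡ 11 (mod 29), so λ ≡ 17.
  x = λ² - 17 - 25 = 289 - 42 ≡ 15; y = λ·(17 - 15) - 18 ≡ 16. → (15, 16)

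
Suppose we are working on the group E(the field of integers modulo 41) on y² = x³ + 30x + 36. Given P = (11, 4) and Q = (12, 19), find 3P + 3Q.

(35, 3)

First 3P:
Repeated addition: build up to 3P.
2P: tangent at (11, 4): λ = (3·11² + 30)/(2·4) ≡ 24/8. 8⁻¹ ≡ 36 (mod 41), so λ ≡ 24·36 ≡ 3.
  x = λ² - 11 - 11 = 9 - 22 ≡ 28; y = λ·(11 - 28) - 4 ≡ 27. → (28, 27)
3P: (28, 27) + (11, 4). λ = (4 - 27)/(11 - 28) ≡ 18/24 mod 41. 24⁻¹ ≡ 12 (mod 41), so λ ≡ 11.
  x = λ² - 28 - 11 = 121 - 39 ≡ 0; y = λ·(28 - 0) - 27 ≡ 35. → (0, 35)
3P = (0, 35).
Next 3Q:
Repeated addition: build up to 3Q.
2Q: tangent at (12, 19): λ = (3·12² + 30)/(2·19) ≡ 11/38. 38⁻¹ ≡ 27 (mod 41) since 38·27 = 1026 ≡ 1, so λ ≡ 11·27 ≡ 10.
  x = λ² - 12 - 12 = 100 - 24 ≡ 35; y = λ·(12 - 35) - 19 ≡ 38. → (35, 38)
3Q: (35, 38) + (12, 19). λ = (19 - 38)/(12 - 35) ≡ 22/18 mod 41. 18⁻¹ ≡ 16 (mod 41), so λ ≡ 24.
  x = λ² - 35 - 12 = 576 - 47 ≡ 37; y = λ·(35 - 37) - 38 ≡ 37. → (37, 37)
3Q = (37, 37).
Finally 3P + 3Q:
(0, 35) + (37, 37). λ = (37 - 35)/(37 - 0) ≡ 2/37 mod 41. 37⁻¹ ≡ 10 (mod 41), so λ ≡ 20.
  x = λ² - 0 - 37 = 400 - 37 ≡ 35; y = λ·(0 - 35) - 35 ≡ 3. → (35, 3)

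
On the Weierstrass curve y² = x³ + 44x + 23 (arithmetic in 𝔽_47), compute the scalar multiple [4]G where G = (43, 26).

(34, 36)

Double-and-add on 4 = (100)₂. Start with G = (43, 26) for the leading 1-bit.
double: tangent at (43, 26): λ = (3·43² + 44)/(2·26) ≡ 45/5. 5⁻¹ ≡ 19 (mod 47), so λ ≡ 45·19 ≡ 9.
  x = λ² - 43 - 43 = 81 - 86 ≡ 42; y = λ·(43 - 42) - 26 ≡ 30. → (42, 30)
double: tangent at (42, 30): λ = (3·42² + 44)/(2·30) ≡ 25/13. 13⁻¹ ≡ 29 (mod 47), so λ ≡ 25·29 ≡ 20.
  x = λ² - 42 - 42 = 400 - 84 ≡ 34; y = λ·(42 - 34) - 30 ≡ 36. → (34, 36)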